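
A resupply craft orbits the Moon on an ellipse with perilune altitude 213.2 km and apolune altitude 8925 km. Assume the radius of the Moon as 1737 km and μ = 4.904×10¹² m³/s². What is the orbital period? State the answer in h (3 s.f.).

r_p = 1737 + 213.2 = 1950.2 km = 1.9502×10⁶ m.
r_a = 1737 + 8925 = 10662 km = 1.0662×10⁷ m.
Semi-major axis a = (r_p + r_a)/2 = (1950.2 + 10662)/2 = 6306.1 km = 6.306×10⁶ m.
By Kepler's third law T = 2π√(a³/μ) = 2π × 7.151×10³ = 4.493×10⁴ s.
= 12.48 h.

T ≈ 12.5 h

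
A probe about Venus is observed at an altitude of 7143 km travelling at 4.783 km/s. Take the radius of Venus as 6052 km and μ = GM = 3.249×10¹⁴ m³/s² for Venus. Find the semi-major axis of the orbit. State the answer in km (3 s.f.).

a ≈ 12300 km

r = 6052 + 7143 = 13195 km = 1.320×10⁷ m.
Specific orbital energy ε = v²/2 − μ/r = (4783)²/2 − 3.249×10¹⁴/1.320×10⁷ = -1.318×10⁷ J/kg.
Since ε = −μ/(2a), a = −μ/(2ε) = 1.232×10⁷ m = 12321 km.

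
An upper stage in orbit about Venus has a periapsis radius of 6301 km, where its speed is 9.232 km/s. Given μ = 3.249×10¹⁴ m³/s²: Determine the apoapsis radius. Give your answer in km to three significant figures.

apoapsis radius ≈ 30000 km

r_p = 6.301×10⁶ m.
Specific energy ε = v²/2 − μ/r = -8.948×10⁶ J/kg, so a = −μ/(2ε) = 1.815×10⁷ m.
The apsides satisfy r_p + r_a = 2a, so the apoapsis radius is 2a − r_p = 3.001×10⁷ m = 30007 km.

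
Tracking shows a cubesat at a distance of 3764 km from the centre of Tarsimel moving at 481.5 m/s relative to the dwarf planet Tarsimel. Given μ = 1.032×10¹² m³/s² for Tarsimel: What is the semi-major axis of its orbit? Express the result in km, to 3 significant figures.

r = 3.764×10⁶ m.
Vis-viva rearranged: 1/a = 2/r − v²/μ = 5.313×10⁻⁷ − 2.247×10⁻⁷ = 3.067×10⁻⁷ m⁻¹.
a = 3.261×10⁶ m = 3260.6 km.

a ≈ 3260 km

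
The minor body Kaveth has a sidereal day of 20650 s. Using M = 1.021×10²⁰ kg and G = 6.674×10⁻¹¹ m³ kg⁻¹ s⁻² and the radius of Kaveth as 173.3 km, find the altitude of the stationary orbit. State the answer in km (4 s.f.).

h_sync ≈ 245.8 km

μ = GM = 6.674×10⁻¹¹ × 1.021×10²⁰ = 6.814×10⁹ m³/s².
A synchronous orbit has period T, so by Kepler's third law a = (μT²/4π²)^(1/3).
μT²/4π² = 6.814×10⁹ × (2.065×10⁴)² / 39.48 = 7.360×10¹⁶ m³.
a = 4.191×10⁵ m = 419.08 km.
Altitude h = a − R = 419.08 − 173.3 = 245.78 km.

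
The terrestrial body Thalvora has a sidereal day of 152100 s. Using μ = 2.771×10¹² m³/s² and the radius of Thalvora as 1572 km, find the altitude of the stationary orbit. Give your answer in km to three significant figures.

A synchronous orbit has period T, so by Kepler's third law a = (μT²/4π²)^(1/3).
μT²/4π² = 2.771×10¹² × (1.521×10⁵)² / 39.48 = 1.624×10²¹ m³.
a = 1.175×10⁷ m = 11754 km.
Altitude h = a − R = 11754 − 1572 = 10182 km.

h_sync ≈ 10200 km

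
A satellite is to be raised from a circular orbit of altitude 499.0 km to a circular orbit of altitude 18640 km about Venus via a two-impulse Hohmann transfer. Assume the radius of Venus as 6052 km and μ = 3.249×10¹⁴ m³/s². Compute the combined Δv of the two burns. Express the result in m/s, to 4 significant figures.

Δv_total ≈ 3090 m/s

r₁ = 6052 + 499.0 = 6551.0 km = 6.5510×10⁶ m.
r₂ = 6052 + 18640 = 24692 km = 2.4692×10⁷ m.
Transfer ellipse a_t = (r₁ + r₂)/2 = 1.562×10⁷ m.
At r₁: circular v_c1 = √(μ/r₁) = 7042 m/s; transfer-periapsis v_p = √[μ(2/r₁ − 1/a_t)] = 8854 m/s.
Δv₁ = v_p − v_c1 = 1812 m/s.
At r₂: circular v_c2 = √(μ/r₂) = 3627 m/s; transfer-apoapsis v_a = √[μ(2/r₂ − 1/a_t)] = 2349 m/s.
Δv₂ = v_c2 − v_a = 1278 m/s.
Total Δv = Δv₁ + Δv₂ = 3090 m/s.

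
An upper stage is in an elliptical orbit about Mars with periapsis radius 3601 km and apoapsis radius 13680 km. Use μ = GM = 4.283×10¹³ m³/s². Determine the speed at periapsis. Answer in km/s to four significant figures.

Semi-major axis a = (r_p + r_a)/2 = 8640.5 km = 8.640×10⁶ m.
Vis-viva: v² = μ(2/r − 1/a) = 4.283×10¹³ × (5.554×10⁻⁷ − 1.157×10⁻⁷) = 1.883×10⁷ m²/s².
v = 4339 m/s = 4.339 km/s.

v ≈ 4.339 km/s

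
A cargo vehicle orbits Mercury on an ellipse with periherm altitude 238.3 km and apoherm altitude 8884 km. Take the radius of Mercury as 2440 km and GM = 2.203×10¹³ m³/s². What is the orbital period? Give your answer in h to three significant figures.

T ≈ 6.89 h

r_p = 2440 + 238.3 = 2678.3 km = 2.6783×10⁶ m.
r_a = 2440 + 8884 = 11324 km = 1.1324×10⁷ m.
Semi-major axis a = (r_p + r_a)/2 = (2678.3 + 11324)/2 = 7001.1 km = 7.001×10⁶ m.
By Kepler's third law T = 2π√(a³/μ) = 2π × 3.947×10³ = 2.480×10⁴ s.
= 6.888 h.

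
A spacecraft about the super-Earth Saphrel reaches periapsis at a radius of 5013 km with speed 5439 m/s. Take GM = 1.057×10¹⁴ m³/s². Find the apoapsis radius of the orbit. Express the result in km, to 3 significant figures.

r_p = 5.013×10⁶ m.
Specific energy ε = v²/2 − μ/r = -6.294×10⁶ J/kg, so a = −μ/(2ε) = 8.397×10⁶ m.
The apsides satisfy r_p + r_a = 2a, so the apoapsis radius is 2a − r_p = 1.178×10⁷ m = 11781 km.

apoapsis radius ≈ 11800 km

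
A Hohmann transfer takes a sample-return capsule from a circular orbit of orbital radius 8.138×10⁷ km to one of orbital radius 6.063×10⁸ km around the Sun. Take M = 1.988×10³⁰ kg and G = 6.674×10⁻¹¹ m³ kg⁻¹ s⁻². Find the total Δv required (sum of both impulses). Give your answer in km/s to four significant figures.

μ = GM = 6.674×10⁻¹¹ × 1.988×10³⁰ = 1.327×10²⁰ m³/s².
r₁ = 8.138×10⁷ km = 8.138×10¹⁰ m.
r₂ = 6.063×10⁸ km = 6.063×10¹¹ m.
Transfer ellipse a_t = (r₁ + r₂)/2 = 3.438×10¹¹ m.
At r₁: circular v_c1 = √(μ/r₁) = 40380 m/s; transfer-perihelion v_p = √[μ(2/r₁ − 1/a_t)] = 53620 m/s.
Δv₁ = v_p − v_c1 = 13240 m/s.
At r₂: circular v_c2 = √(μ/r₂) = 14790 m/s; transfer-aphelion v_a = √[μ(2/r₂ − 1/a_t)] = 7197 m/s.
Δv₂ = v_c2 − v_a = 7596 m/s.
Total Δv = Δv₁ + Δv₂ = 20840 m/s = 20.84 km/s.

Δv_total ≈ 20.84 km/s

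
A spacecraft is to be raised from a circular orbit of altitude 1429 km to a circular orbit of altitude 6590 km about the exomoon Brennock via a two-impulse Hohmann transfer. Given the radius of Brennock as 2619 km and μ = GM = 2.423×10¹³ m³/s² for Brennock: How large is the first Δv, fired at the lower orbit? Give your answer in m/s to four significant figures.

r₁ = 2619 + 1429 = 4048.0 km = 4.0480×10⁶ m.
r₂ = 2619 + 6590 = 9209.0 km = 9.2090×10⁶ m.
Transfer ellipse a_t = (r₁ + r₂)/2 = 6.628×10⁶ m.
At r₁: circular v_c1 = √(μ/r₁) = 2447 m/s; transfer-periapsis v_p = √[μ(2/r₁ − 1/a_t)] = 2884 m/s.
Δv₁ = v_p − v_c1 = 437.2 m/s.

Δv ≈ 437.2 m/s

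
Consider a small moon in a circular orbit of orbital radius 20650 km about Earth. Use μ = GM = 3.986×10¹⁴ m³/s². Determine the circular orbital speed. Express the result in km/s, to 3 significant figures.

v ≈ 4.39 km/s

r = 20650 km = 2.065×10⁷ m.
For a circular orbit v = √(μ/r) = √(3.986×10¹⁴ / 2.065×10⁷) = √(1.930×10⁷) = 4393 m/s.
That is 4.393 km/s.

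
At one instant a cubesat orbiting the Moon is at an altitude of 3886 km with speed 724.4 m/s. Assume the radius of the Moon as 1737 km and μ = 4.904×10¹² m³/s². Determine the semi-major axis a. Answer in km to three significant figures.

r = 1737 + 3886 = 5623.0 km = 5.623×10⁶ m.
Specific orbital energy ε = v²/2 − μ/r = (724.4)²/2 − 4.904×10¹²/5.623×10⁶ = -6.098×10⁵ J/kg.
Since ε = −μ/(2a), a = −μ/(2ε) = 4.021×10⁶ m = 4021.3 km.

a ≈ 4020 km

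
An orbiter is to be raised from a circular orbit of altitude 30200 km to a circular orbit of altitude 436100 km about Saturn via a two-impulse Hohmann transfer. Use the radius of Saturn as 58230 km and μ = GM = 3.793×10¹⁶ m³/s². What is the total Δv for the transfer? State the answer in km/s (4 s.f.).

Δv_total ≈ 10.20 km/s

r₁ = 58230 + 30200 = 88430 km = 8.8430×10⁷ m.
r₂ = 58230 + 436100 = 494330 km = 4.9433×10⁸ m.
Transfer ellipse a_t = (r₁ + r₂)/2 = 2.914×10⁸ m.
At r₁: circular v_c1 = √(μ/r₁) = 20710 m/s; transfer-perikrone v_p = √[μ(2/r₁ − 1/a_t)] = 26980 m/s.
Δv₁ = v_p − v_c1 = 6265 m/s.
At r₂: circular v_c2 = √(μ/r₂) = 8760 m/s; transfer-apokrone v_a = √[μ(2/r₂ − 1/a_t)] = 4826 m/s.
Δv₂ = v_c2 − v_a = 3934 m/s.
Total Δv = Δv₁ + Δv₂ = 10200 m/s = 10.20 km/s.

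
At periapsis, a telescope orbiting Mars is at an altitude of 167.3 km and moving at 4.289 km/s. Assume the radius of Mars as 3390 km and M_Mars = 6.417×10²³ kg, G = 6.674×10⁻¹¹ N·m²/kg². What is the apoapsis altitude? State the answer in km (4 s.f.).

apoapsis altitude ≈ 8125 km

μ = GM = 6.674×10⁻¹¹ × 6.417×10²³ = 4.283×10¹³ m³/s².
r_p = 3390 + 167.3 = 3557.3 km = 3.557×10⁶ m.
Specific energy ε = v²/2 − μ/r = -2.841×10⁶ J/kg, so a = −μ/(2ε) = 7.536×10⁶ m.
The apsides satisfy r_p + r_a = 2a, so the apoapsis radius is 2a − r_p = 1.151×10⁷ m = 11515 km.
Apoapsis altitude = 11515 − 3390 = 8125.0 km.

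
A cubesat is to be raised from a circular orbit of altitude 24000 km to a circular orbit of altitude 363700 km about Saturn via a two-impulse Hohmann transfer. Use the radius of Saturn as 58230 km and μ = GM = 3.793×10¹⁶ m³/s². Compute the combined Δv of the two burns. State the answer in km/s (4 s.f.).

Δv_total ≈ 10.38 km/s

r₁ = 58230 + 24000 = 82230 km = 8.2230×10⁷ m.
r₂ = 58230 + 363700 = 421930 km = 4.2193×10⁸ m.
Transfer ellipse a_t = (r₁ + r₂)/2 = 2.521×10⁸ m.
At r₁: circular v_c1 = √(μ/r₁) = 21480 m/s; transfer-perikrone v_p = √[μ(2/r₁ − 1/a_t)] = 27790 m/s.
Δv₁ = v_p − v_c1 = 6309 m/s.
At r₂: circular v_c2 = √(μ/r₂) = 9481 m/s; transfer-apokrone v_a = √[μ(2/r₂ − 1/a_t)] = 5415 m/s.
Δv₂ = v_c2 − v_a = 4066 m/s.
Total Δv = Δv₁ + Δv₂ = 10380 m/s = 10.38 km/s.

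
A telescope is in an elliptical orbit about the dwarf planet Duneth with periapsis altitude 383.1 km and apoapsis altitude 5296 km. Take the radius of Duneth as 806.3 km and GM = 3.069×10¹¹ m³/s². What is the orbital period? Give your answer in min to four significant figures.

T ≈ 1316 min

r_p = 806.3 + 383.1 = 1189.4 km = 1.1894×10⁶ m.
r_a = 806.3 + 5296 = 6102.3 km = 6.1023×10⁶ m.
Semi-major axis a = (r_p + r_a)/2 = (1189.4 + 6102.3)/2 = 3645.9 km = 3.646×10⁶ m.
By Kepler's third law T = 2π√(a³/μ) = 2π × 1.257×10⁴ = 7.895×10⁴ s.
= 1316 min.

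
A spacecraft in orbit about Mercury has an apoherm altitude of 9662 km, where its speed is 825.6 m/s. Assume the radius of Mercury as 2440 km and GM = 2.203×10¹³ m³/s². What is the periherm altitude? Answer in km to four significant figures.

r_a = 2440 + 9662 = 12102 km = 1.210×10⁷ m.
Specific energy ε = v²/2 − μ/r = -1.480×10⁶ J/kg, so a = −μ/(2ε) = 7.445×10⁶ m.
The apsides satisfy r_p + r_a = 2a, so the periherm radius is 2a − r_a = 2.788×10⁶ m = 2787.6 km.
Periherm altitude = 2787.6 − 2440 = 347.64 km.

periherm altitude ≈ 347.6 km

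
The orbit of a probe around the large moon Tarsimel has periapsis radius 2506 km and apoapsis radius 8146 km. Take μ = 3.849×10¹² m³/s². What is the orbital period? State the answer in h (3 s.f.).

Semi-major axis a = (r_p + r_a)/2 = (2506.0 + 8146.0)/2 = 5326.0 km = 5.326×10⁶ m.
By Kepler's third law T = 2π√(a³/μ) = 2π × 6.265×10³ = 3.936×10⁴ s.
= 10.93 h.

T ≈ 10.9 h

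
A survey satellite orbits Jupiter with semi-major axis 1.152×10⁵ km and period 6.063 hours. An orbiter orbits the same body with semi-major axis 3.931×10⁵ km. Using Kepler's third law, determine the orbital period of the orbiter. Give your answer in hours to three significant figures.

Kepler's third law: T² ∝ a³, so T₂ = T₁ (a₂/a₁)^(3/2).
a₂/a₁ = 3.412, (a₂/a₁)^(3/2) = 6.303.
T₂ = 6.063 × 6.303 = 38.22 hours.

T₂ ≈ 38.2 hours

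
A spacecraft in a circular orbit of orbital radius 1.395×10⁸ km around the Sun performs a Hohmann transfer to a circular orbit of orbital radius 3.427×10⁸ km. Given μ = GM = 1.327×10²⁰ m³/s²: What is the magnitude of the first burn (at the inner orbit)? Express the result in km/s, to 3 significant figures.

r₁ = 1.395×10⁸ km = 1.395×10¹¹ m.
r₂ = 3.427×10⁸ km = 3.427×10¹¹ m.
Transfer ellipse a_t = (r₁ + r₂)/2 = 2.411×10¹¹ m.
At r₁: circular v_c1 = √(μ/r₁) = 30840 m/s; transfer-perihelion v_p = √[μ(2/r₁ − 1/a_t)] = 36770 m/s.
Δv₁ = v_p − v_c1 = 5929 m/s.
= 5.929 km/s.

Δv ≈ 5.93 km/s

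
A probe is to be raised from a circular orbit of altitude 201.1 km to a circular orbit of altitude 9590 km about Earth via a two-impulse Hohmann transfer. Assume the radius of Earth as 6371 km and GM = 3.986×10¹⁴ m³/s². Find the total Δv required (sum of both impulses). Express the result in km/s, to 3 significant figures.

Δv_total ≈ 2.66 km/s

r₁ = 6371 + 201.1 = 6572.1 km = 6.5721×10⁶ m.
r₂ = 6371 + 9590 = 15961 km = 1.5961×10⁷ m.
Transfer ellipse a_t = (r₁ + r₂)/2 = 1.127×10⁷ m.
At r₁: circular v_c1 = √(μ/r₁) = 7788 m/s; transfer-perigee v_p = √[μ(2/r₁ − 1/a_t)] = 9269 m/s.
Δv₁ = v_p − v_c1 = 1482 m/s.
At r₂: circular v_c2 = √(μ/r₂) = 4997 m/s; transfer-apogee v_a = √[μ(2/r₂ − 1/a_t)] = 3817 m/s.
Δv₂ = v_c2 − v_a = 1181 m/s.
Total Δv = Δv₁ + Δv₂ = 2662 m/s = 2.662 km/s.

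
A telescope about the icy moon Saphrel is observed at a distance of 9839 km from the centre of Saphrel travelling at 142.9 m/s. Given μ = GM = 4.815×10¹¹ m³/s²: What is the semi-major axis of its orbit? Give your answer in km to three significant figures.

r = 9.839×10⁶ m.
Vis-viva rearranged: 1/a = 2/r − v²/μ = 2.033×10⁻⁷ − 4.241×10⁻⁸ = 1.609×10⁻⁷ m⁻¹.
a = 6.216×10⁶ m = 6216.5 km.

a ≈ 6220 km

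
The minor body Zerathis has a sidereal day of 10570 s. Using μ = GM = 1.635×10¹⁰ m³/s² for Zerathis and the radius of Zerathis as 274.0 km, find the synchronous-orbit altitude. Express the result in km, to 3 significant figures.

h_sync ≈ 85.0 km

A synchronous orbit has period T, so by Kepler's third law a = (μT²/4π²)^(1/3).
μT²/4π² = 1.635×10¹⁰ × (1.057×10⁴)² / 39.48 = 4.627×10¹⁶ m³.
a = 3.590×10⁵ m = 359.01 km.
Altitude h = a − R = 359.01 − 274.0 = 85.007 km.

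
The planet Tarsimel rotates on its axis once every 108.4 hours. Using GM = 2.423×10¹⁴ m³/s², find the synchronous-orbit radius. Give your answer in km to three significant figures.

r_sync ≈ 97800 km

T = 108.4 hours = 3.902×10⁵ s.
A synchronous orbit has period T, so by Kepler's third law a = (μT²/4π²)^(1/3).
μT²/4π² = 2.423×10¹⁴ × (3.902×10⁵)² / 39.48 = 9.347×10²³ m³.
a = 9.777×10⁷ m = 97773 km.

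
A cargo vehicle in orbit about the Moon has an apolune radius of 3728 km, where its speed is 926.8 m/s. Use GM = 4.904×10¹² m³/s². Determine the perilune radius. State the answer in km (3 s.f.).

r_a = 3.728×10⁶ m.
Specific energy ε = v²/2 − μ/r = -8.860×10⁵ J/kg, so a = −μ/(2ε) = 2.768×10⁶ m.
The apsides satisfy r_p + r_a = 2a, so the perilune radius is 2a − r_a = 1.807×10⁶ m = 1807.2 km.

perilune radius ≈ 1810 km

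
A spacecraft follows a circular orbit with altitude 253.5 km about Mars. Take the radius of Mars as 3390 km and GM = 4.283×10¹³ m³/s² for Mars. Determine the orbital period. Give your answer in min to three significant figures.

T ≈ 111 min

r = 3390 + 253.5 = 3643.5 km = 3.6435×10⁶ m.
Kepler's third law: T = 2π√(r³/μ) = 2π√((3.644×10⁶)³ / 4.283×10¹³).
r³/μ = 1.129×10⁶ s², so T = 2π × 1.063×10³ = 6.677×10³ s.
Converting: 6.677×10³ s ÷ 60.00 = 111.3 min.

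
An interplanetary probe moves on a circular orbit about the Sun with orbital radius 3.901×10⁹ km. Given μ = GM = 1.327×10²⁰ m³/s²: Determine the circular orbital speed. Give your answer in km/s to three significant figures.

r = 3.901×10⁹ km = 3.901×10¹² m.
For a circular orbit v = √(μ/r) = √(1.327×10²⁰ / 3.901×10¹²) = √(3.402×10⁷) = 5832 m/s.
That is 5.832 km/s.

v ≈ 5.83 km/s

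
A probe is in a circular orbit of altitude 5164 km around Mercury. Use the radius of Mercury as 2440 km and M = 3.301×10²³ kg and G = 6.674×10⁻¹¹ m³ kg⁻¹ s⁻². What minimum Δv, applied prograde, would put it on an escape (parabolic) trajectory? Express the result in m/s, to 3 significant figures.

Δv ≈ 705 m/s

μ = GM = 6.674×10⁻¹¹ × 3.301×10²³ = 2.203×10¹³ m³/s².
r = 2440 + 5164 = 7604.0 km = 7.6040×10⁶ m.
Circular speed v_c = √(μ/r) = 1702 m/s.
Escape speed v_esc = √(2μ/r) = √2 × v_c = 2407 m/s.
Δv = v_esc − v_c = 705.0 m/s.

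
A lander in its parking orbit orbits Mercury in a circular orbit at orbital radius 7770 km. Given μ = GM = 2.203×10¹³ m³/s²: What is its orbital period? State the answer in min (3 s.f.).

T ≈ 483 min

r = 7770 km = 7.770×10⁶ m.
Kepler's third law: T = 2π√(r³/μ) = 2π√((7.770×10⁶)³ / 2.203×10¹³).
r³/μ = 2.129×10⁷ s², so T = 2π × 4.614×10³ = 2.899×10⁴ s.
Converting: 2.899×10⁴ s ÷ 60.00 = 483.2 min.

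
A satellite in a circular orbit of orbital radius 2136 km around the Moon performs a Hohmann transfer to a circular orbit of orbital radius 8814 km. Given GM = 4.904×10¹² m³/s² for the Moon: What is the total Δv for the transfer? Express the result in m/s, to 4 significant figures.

Δv_total ≈ 687.3 m/s

r₁ = 2136 km = 2.136×10⁶ m.
r₂ = 8814 km = 8.814×10⁶ m.
Transfer ellipse a_t = (r₁ + r₂)/2 = 5.475×10⁶ m.
At r₁: circular v_c1 = √(μ/r₁) = 1515 m/s; transfer-perilune v_p = √[μ(2/r₁ − 1/a_t)] = 1923 m/s.
Δv₁ = v_p − v_c1 = 407.3 m/s.
At r₂: circular v_c2 = √(μ/r₂) = 745.9 m/s; transfer-apolune v_a = √[μ(2/r₂ − 1/a_t)] = 465.9 m/s.
Δv₂ = v_c2 − v_a = 280.0 m/s.
Total Δv = Δv₁ + Δv₂ = 687.3 m/s.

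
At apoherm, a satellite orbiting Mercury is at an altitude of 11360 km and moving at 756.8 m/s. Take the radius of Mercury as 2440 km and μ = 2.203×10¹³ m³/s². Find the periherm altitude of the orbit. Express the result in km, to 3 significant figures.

periherm altitude ≈ 577 km

r_a = 2440 + 11360 = 13800 km = 1.380×10⁷ m.
Specific energy ε = v²/2 − μ/r = -1.310×10⁶ J/kg, so a = −μ/(2ε) = 8.408×10⁶ m.
The apsides satisfy r_p + r_a = 2a, so the periherm radius is 2a − r_a = 3.017×10⁶ m = 3016.7 km.
Periherm altitude = 3016.7 − 2440 = 576.75 km.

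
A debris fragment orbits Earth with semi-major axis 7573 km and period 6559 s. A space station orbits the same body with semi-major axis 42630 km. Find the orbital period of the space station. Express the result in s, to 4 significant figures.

T₂ ≈ 87600 s

Kepler's third law: T² ∝ a³, so T₂ = T₁ (a₂/a₁)^(3/2).
a₂/a₁ = 5.629, (a₂/a₁)^(3/2) = 13.36.
T₂ = 6559 × 13.36 = 87600 s.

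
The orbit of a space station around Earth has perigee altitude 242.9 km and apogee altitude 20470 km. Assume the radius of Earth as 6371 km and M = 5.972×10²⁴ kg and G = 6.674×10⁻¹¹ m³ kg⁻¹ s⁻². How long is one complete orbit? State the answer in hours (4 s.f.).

μ = GM = 6.674×10⁻¹¹ × 5.972×10²⁴ = 3.986×10¹⁴ m³/s².
r_p = 6371 + 242.9 = 6613.9 km = 6.6139×10⁶ m.
r_a = 6371 + 20470 = 26841 km = 2.6841×10⁷ m.
Semi-major axis a = (r_p + r_a)/2 = (6613.9 + 26841)/2 = 16727 km = 1.673×10⁷ m.
By Kepler's third law T = 2π√(a³/μ) = 2π × 3.427×10³ = 2.153×10⁴ s.
= 5.981 hours.

T ≈ 5.981 hours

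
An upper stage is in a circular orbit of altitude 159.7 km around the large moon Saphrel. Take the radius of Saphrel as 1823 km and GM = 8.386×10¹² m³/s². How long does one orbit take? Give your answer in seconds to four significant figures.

r = 1823 + 159.7 = 1982.7 km = 1.9827×10⁶ m.
Kepler's third law: T = 2π√(r³/μ) = 2π√((1.983×10⁶)³ / 8.386×10¹²).
r³/μ = 9.294×10⁵ s², so T = 2π × 9.641×10² = 6.057×10³ s.

T ≈ 6057 seconds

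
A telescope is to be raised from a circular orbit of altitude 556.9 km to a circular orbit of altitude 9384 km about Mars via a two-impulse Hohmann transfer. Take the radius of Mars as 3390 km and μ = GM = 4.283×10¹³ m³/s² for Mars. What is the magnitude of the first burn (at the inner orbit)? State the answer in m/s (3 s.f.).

Δv ≈ 778 m/s

r₁ = 3390 + 556.9 = 3946.9 km = 3.9469×10⁶ m.
r₂ = 3390 + 9384 = 12774 km = 1.2774×10⁷ m.
Transfer ellipse a_t = (r₁ + r₂)/2 = 8.360×10⁶ m.
At r₁: circular v_c1 = √(μ/r₁) = 3294 m/s; transfer-periapsis v_p = √[μ(2/r₁ − 1/a_t)] = 4072 m/s.
Δv₁ = v_p − v_c1 = 777.7 m/s.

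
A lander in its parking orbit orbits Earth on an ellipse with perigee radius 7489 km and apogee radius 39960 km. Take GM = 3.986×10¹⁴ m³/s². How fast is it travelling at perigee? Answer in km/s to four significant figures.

v ≈ 9.468 km/s

Semi-major axis a = (r_p + r_a)/2 = 23724 km = 2.372×10⁷ m.
Vis-viva: v² = μ(2/r − 1/a) = 3.986×10¹⁴ × (2.671×10⁻⁷ − 4.215×10⁻⁸) = 8.965×10⁷ m²/s².
v = 9468 m/s = 9.468 km/s.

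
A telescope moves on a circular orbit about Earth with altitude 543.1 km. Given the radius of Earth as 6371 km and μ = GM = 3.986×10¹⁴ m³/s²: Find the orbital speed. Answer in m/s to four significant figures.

r = 6371 + 543.1 = 6914.1 km = 6.9141×10⁶ m.
For a circular orbit v = √(μ/r) = √(3.986×10¹⁴ / 6.914×10⁶) = √(5.765×10⁷) = 7593 m/s.

v ≈ 7593 m/s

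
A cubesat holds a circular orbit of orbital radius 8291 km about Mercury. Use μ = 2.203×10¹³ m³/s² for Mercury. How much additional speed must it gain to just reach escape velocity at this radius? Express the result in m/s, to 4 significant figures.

Δv ≈ 675.2 m/s

r = 8291 km = 8.291×10⁶ m.
Circular speed v_c = √(μ/r) = 1630 m/s.
Escape speed v_esc = √(2μ/r) = √2 × v_c = 2305 m/s.
Δv = v_esc − v_c = 675.2 m/s.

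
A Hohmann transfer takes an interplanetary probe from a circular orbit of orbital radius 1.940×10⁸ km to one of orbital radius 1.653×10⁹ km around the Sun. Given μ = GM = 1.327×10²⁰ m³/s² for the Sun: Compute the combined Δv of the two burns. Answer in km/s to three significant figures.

r₁ = 1.940×10⁸ km = 1.940×10¹¹ m.
r₂ = 1.653×10⁹ km = 1.653×10¹² m.
Transfer ellipse a_t = (r₁ + r₂)/2 = 9.235×10¹¹ m.
At r₁: circular v_c1 = √(μ/r₁) = 26150 m/s; transfer-perihelion v_p = √[μ(2/r₁ − 1/a_t)] = 34990 m/s.
Δv₁ = v_p − v_c1 = 8837 m/s.
At r₂: circular v_c2 = √(μ/r₂) = 8960 m/s; transfer-aphelion v_a = √[μ(2/r₂ − 1/a_t)] = 4107 m/s.
Δv₂ = v_c2 − v_a = 4853 m/s.
Total Δv = Δv₁ + Δv₂ = 13690 m/s = 13.69 km/s.

Δv_total ≈ 13.7 km/s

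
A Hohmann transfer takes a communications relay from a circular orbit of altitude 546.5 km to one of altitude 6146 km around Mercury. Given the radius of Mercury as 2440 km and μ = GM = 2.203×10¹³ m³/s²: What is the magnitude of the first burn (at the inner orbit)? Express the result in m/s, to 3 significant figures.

Δv ≈ 592 m/s

r₁ = 2440 + 546.5 = 2986.5 km = 2.9865×10⁶ m.
r₂ = 2440 + 6146 = 8586.0 km = 8.5860×10⁶ m.
Transfer ellipse a_t = (r₁ + r₂)/2 = 5.786×10⁶ m.
At r₁: circular v_c1 = √(μ/r₁) = 2716 m/s; transfer-periherm v_p = √[μ(2/r₁ − 1/a_t)] = 3308 m/s.
Δv₁ = v_p − v_c1 = 592.5 m/s.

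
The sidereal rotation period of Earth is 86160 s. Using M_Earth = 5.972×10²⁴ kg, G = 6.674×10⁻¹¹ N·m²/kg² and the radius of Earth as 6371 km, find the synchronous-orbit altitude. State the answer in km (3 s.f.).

h_sync ≈ 35800 km

μ = GM = 6.674×10⁻¹¹ × 5.972×10²⁴ = 3.986×10¹⁴ m³/s².
A synchronous orbit has period T, so by Kepler's third law a = (μT²/4π²)^(1/3).
μT²/4π² = 3.986×10¹⁴ × (8.616×10⁴)² / 39.48 = 7.495×10²² m³.
a = 4.216×10⁷ m = 42162 km.
Altitude h = a − R = 42162 − 6371 = 35791 km.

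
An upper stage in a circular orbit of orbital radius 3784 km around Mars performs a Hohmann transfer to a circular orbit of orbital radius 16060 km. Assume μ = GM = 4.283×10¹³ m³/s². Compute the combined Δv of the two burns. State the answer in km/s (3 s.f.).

r₁ = 3784 km = 3.784×10⁶ m.
r₂ = 16060 km = 1.606×10⁷ m.
Transfer ellipse a_t = (r₁ + r₂)/2 = 9.922×10⁶ m.
At r₁: circular v_c1 = √(μ/r₁) = 3364 m/s; transfer-periapsis v_p = √[μ(2/r₁ − 1/a_t)] = 4280 m/s.
Δv₁ = v_p − v_c1 = 915.9 m/s.
At r₂: circular v_c2 = √(μ/r₂) = 1633 m/s; transfer-apoapsis v_a = √[μ(2/r₂ − 1/a_t)] = 1009 m/s.
Δv₂ = v_c2 − v_a = 624.6 m/s.
Total Δv = Δv₁ + Δv₂ = 1540 m/s = 1.540 km/s.

Δv_total ≈ 1.54 km/s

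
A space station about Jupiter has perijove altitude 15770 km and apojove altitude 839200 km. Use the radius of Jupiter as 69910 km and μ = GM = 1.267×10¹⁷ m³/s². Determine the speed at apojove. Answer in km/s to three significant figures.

r_p = 69910 + 15770 = 85680 km = 8.5680×10⁷ m.
r_a = 69910 + 839200 = 909110 km = 9.0911×10⁸ m.
Semi-major axis a = (r_p + r_a)/2 = 4.9740×10⁵ km = 4.974×10⁸ m.
Vis-viva: v² = μ(2/r − 1/a) = 1.267×10¹⁷ × (2.200×10⁻⁹ − 2.010×10⁻⁹) = 2.401×10⁷ m²/s².
v = 4900 m/s = 4.900 km/s.

v ≈ 4.90 km/s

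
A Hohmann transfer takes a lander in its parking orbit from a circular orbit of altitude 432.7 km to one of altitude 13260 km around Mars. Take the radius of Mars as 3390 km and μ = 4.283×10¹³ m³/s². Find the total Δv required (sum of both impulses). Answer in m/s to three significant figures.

r₁ = 3390 + 432.7 = 3822.7 km = 3.8227×10⁶ m.
r₂ = 3390 + 13260 = 16650 km = 1.6650×10⁷ m.
Transfer ellipse a_t = (r₁ + r₂)/2 = 1.024×10⁷ m.
At r₁: circular v_c1 = √(μ/r₁) = 3347 m/s; transfer-periapsis v_p = √[μ(2/r₁ − 1/a_t)] = 4269 m/s.
Δv₁ = v_p − v_c1 = 921.7 m/s.
At r₂: circular v_c2 = √(μ/r₂) = 1604 m/s; transfer-apoapsis v_a = √[μ(2/r₂ − 1/a_t)] = 980.1 m/s.
Δv₂ = v_c2 − v_a = 623.7 m/s.
Total Δv = Δv₁ + Δv₂ = 1545 m/s.

Δv_total ≈ 1550 m/s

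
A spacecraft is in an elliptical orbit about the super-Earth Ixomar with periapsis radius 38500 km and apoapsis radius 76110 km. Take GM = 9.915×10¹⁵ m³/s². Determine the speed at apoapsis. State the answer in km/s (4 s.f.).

Semi-major axis a = (r_p + r_a)/2 = 57305 km = 5.730×10⁷ m.
Vis-viva: v² = μ(2/r − 1/a) = 9.915×10¹⁵ × (2.628×10⁻⁸ − 1.745×10⁻⁸) = 8.752×10⁷ m²/s².
v = 9355 m/s = 9.355 km/s.

v ≈ 9.355 km/s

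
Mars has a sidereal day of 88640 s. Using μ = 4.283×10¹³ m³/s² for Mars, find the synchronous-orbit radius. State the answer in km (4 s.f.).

r_sync ≈ 20430 km

A synchronous orbit has period T, so by Kepler's third law a = (μT²/4π²)^(1/3).
μT²/4π² = 4.283×10¹³ × (8.864×10⁴)² / 39.48 = 8.524×10²¹ m³.
a = 2.043×10⁷ m = 20428 km.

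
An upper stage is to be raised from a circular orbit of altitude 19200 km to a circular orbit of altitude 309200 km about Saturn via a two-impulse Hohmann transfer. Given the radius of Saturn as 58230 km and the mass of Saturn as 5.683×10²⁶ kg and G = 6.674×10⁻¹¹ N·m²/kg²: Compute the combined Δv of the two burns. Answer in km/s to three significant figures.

Δv_total ≈ 10.5 km/s

μ = GM = 6.674×10⁻¹¹ × 5.683×10²⁶ = 3.793×10¹⁶ m³/s².
r₁ = 58230 + 19200 = 77430 km = 7.7430×10⁷ m.
r₂ = 58230 + 309200 = 367430 km = 3.6743×10⁸ m.
Transfer ellipse a_t = (r₁ + r₂)/2 = 2.224×10⁸ m.
At r₁: circular v_c1 = √(μ/r₁) = 22130 m/s; transfer-perikrone v_p = √[μ(2/r₁ − 1/a_t)] = 28450 m/s.
Δv₁ = v_p − v_c1 = 6313 m/s.
At r₂: circular v_c2 = √(μ/r₂) = 10160 m/s; transfer-apokrone v_a = √[μ(2/r₂ − 1/a_t)] = 5994 m/s.
Δv₂ = v_c2 − v_a = 4166 m/s.
Total Δv = Δv₁ + Δv₂ = 10480 m/s = 10.48 km/s.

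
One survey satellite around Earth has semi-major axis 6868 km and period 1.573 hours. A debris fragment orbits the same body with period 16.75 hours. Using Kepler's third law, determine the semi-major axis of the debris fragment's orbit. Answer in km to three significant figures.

Kepler's third law: a³ ∝ T², so a₂ = a₁ (T₂/T₁)^(2/3).
T₂/T₁ = 10.65, (T₂/T₁)^(2/3) = 4.840.
a₂ = 6868 × 4.840 = 33240 km.

a₂ ≈ 33200 km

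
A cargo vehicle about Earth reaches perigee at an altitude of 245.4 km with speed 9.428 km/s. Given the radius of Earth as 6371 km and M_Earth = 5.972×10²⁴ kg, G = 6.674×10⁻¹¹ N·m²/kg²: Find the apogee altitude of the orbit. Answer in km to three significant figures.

μ = GM = 6.674×10⁻¹¹ × 5.972×10²⁴ = 3.986×10¹⁴ m³/s².
r_p = 6371 + 245.4 = 6616.4 km = 6.616×10⁶ m.
Specific energy ε = v²/2 − μ/r = -1.580×10⁷ J/kg, so a = −μ/(2ε) = 1.262×10⁷ m.
The apsides satisfy r_p + r_a = 2a, so the apogee radius is 2a − r_p = 1.862×10⁷ m = 18616 km.
Apogee altitude = 18616 − 6371 = 12245 km.

apogee altitude ≈ 12200 km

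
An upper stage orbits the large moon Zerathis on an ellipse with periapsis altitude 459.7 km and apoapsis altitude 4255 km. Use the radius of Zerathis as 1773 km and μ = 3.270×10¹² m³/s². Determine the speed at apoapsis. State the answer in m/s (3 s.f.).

v ≈ 542 m/s

r_p = 1773 + 459.7 = 2232.7 km = 2.2327×10⁶ m.
r_a = 1773 + 4255 = 6028.0 km = 6.0280×10⁶ m.
Semi-major axis a = (r_p + r_a)/2 = 4130.4 km = 4.130×10⁶ m.
Vis-viva: v² = μ(2/r − 1/a) = 3.270×10¹² × (3.318×10⁻⁷ − 2.421×10⁻⁷) = 2.932×10⁵ m²/s².
v = 541.5 m/s.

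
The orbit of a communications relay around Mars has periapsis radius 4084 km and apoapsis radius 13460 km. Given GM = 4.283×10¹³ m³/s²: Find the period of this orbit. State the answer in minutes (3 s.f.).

T ≈ 416 minutes

Semi-major axis a = (r_p + r_a)/2 = (4084.0 + 13460)/2 = 8772.0 km = 8.772×10⁶ m.
By Kepler's third law T = 2π√(a³/μ) = 2π × 3.970×10³ = 2.494×10⁴ s.
= 415.7 minutes.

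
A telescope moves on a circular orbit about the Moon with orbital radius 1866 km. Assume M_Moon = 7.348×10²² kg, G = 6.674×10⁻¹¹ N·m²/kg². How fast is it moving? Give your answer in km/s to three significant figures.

v ≈ 1.62 km/s

μ = GM = 6.674×10⁻¹¹ × 7.348×10²² = 4.904×10¹² m³/s².
r = 1866 km = 1.866×10⁶ m.
For a circular orbit v = √(μ/r) = √(4.904×10¹² / 1.866×10⁶) = √(2.628×10⁶) = 1621 m/s.
That is 1.621 km/s.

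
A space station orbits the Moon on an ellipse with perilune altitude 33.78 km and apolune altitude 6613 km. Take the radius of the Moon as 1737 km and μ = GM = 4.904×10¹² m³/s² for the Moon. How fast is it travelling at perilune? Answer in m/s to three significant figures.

r_p = 1737 + 33.78 = 1770.8 km = 1.7708×10⁶ m.
r_a = 1737 + 6613 = 8350.0 km = 8.3500×10⁶ m.
Semi-major axis a = (r_p + r_a)/2 = 5060.4 km = 5.060×10⁶ m.
Vis-viva: v² = μ(2/r − 1/a) = 4.904×10¹² × (1.129×10⁻⁶ − 1.976×10⁻⁷) = 4.570×10⁶ m²/s².
v = 2138 m/s.

v ≈ 2140 m/s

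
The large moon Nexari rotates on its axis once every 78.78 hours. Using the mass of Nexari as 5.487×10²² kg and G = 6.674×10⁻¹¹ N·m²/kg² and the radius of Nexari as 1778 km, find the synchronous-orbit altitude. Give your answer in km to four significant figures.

μ = GM = 6.674×10⁻¹¹ × 5.487×10²² = 3.662×10¹² m³/s².
T = 78.78 hours = 2.836×10⁵ s.
A synchronous orbit has period T, so by Kepler's third law a = (μT²/4π²)^(1/3).
μT²/4π² = 3.662×10¹² × (2.836×10⁵)² / 39.48 = 7.461×10²¹ m³.
a = 1.954×10⁷ m = 19540 km.
Altitude h = a − R = 19540 − 1778 = 17762 km.

h_sync ≈ 17760 km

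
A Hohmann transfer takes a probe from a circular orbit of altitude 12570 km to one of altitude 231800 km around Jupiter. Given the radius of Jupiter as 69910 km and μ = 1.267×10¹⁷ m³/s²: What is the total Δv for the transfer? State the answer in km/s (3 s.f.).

Δv_total ≈ 17.0 km/s

r₁ = 69910 + 12570 = 82480 km = 8.2480×10⁷ m.
r₂ = 69910 + 231800 = 301710 km = 3.0171×10⁸ m.
Transfer ellipse a_t = (r₁ + r₂)/2 = 1.921×10⁸ m.
At r₁: circular v_c1 = √(μ/r₁) = 39190 m/s; transfer-perijove v_p = √[μ(2/r₁ − 1/a_t)] = 49120 m/s.
Δv₁ = v_p − v_c1 = 9926 m/s.
At r₂: circular v_c2 = √(μ/r₂) = 20490 m/s; transfer-apojove v_a = √[μ(2/r₂ − 1/a_t)] = 13430 m/s.
Δv₂ = v_c2 − v_a = 7064 m/s.
Total Δv = Δv₁ + Δv₂ = 16990 m/s = 16.99 km/s.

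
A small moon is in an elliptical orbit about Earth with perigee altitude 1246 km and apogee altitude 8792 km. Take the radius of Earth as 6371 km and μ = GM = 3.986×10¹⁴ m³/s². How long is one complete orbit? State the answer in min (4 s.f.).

T ≈ 201.6 min

r_p = 6371 + 1246 = 7617.0 km = 7.6170×10⁶ m.
r_a = 6371 + 8792 = 15163 km = 1.5163×10⁷ m.
Semi-major axis a = (r_p + r_a)/2 = (7617.0 + 15163)/2 = 11390 km = 1.139×10⁷ m.
By Kepler's third law T = 2π√(a³/μ) = 2π × 1.925×10³ = 1.210×10⁴ s.
= 201.6 min.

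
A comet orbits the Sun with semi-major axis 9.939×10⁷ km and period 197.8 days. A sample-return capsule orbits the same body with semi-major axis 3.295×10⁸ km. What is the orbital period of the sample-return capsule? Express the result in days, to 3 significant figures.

Kepler's third law: T² ∝ a³, so T₂ = T₁ (a₂/a₁)^(3/2).
a₂/a₁ = 3.315, (a₂/a₁)^(3/2) = 6.036.
T₂ = 197.8 × 6.036 = 1194 days.

T₂ ≈ 1190 days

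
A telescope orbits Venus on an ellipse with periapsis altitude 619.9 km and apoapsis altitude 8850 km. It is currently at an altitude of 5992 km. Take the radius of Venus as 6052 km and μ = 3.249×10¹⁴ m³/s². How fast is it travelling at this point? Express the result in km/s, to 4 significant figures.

r_p = 6052 + 619.9 = 6671.9 km = 6.6719×10⁶ m.
r_a = 6052 + 8850 = 14902 km = 1.4902×10⁷ m.
r = 6052 + 5992 = 12044 km = 1.204×10⁷ m.
Semi-major axis a = (r_p + r_a)/2 = 10787 km = 1.079×10⁷ m.
Vis-viva: v² = μ(2/r − 1/a) = 3.249×10¹⁴ × (1.661×10⁻⁷ − 9.270×10⁻⁸) = 2.383×10⁷ m²/s².
v = 4882 m/s = 4.882 km/s.

v ≈ 4.882 km/s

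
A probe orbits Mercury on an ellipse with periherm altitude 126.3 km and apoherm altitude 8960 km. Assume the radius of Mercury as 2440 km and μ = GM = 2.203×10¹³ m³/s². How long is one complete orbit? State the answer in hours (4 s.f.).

T ≈ 6.862 hours

r_p = 2440 + 126.3 = 2566.3 km = 2.5663×10⁶ m.
r_a = 2440 + 8960 = 11400 km = 1.1400×10⁷ m.
Semi-major axis a = (r_p + r_a)/2 = (2566.3 + 11400)/2 = 6983.1 km = 6.983×10⁶ m.
By Kepler's third law T = 2π√(a³/μ) = 2π × 3.932×10³ = 2.470×10⁴ s.
= 6.862 hours.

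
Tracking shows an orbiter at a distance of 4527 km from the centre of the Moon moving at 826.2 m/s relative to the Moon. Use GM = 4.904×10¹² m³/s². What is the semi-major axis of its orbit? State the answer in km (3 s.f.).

r = 4.527×10⁶ m.
Vis-viva rearranged: 1/a = 2/r − v²/μ = 4.418×10⁻⁷ − 1.392×10⁻⁷ = 3.026×10⁻⁷ m⁻¹.
a = 3.305×10⁶ m = 3304.7 km.

a ≈ 3300 km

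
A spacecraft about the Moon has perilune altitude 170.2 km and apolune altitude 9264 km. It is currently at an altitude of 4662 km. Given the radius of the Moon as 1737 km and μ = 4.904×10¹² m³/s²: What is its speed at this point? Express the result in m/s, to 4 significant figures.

v ≈ 879.2 m/s

r_p = 1737 + 170.2 = 1907.2 km = 1.9072×10⁶ m.
r_a = 1737 + 9264 = 11001 km = 1.1001×10⁷ m.
r = 1737 + 4662 = 6399.0 km = 6.399×10⁶ m.
Semi-major axis a = (r_p + r_a)/2 = 6454.1 km = 6.454×10⁶ m.
Vis-viva: v² = μ(2/r − 1/a) = 4.904×10¹² × (3.125×10⁻⁷ − 1.549×10⁻⁷) = 7.729×10⁵ m²/s².
v = 879.2 m/s.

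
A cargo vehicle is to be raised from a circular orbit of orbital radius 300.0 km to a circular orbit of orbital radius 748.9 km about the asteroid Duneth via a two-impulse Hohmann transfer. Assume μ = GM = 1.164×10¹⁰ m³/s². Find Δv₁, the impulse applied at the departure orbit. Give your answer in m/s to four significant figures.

r₁ = 300.0 km = 3.000×10⁵ m.
r₂ = 748.9 km = 7.489×10⁵ m.
Transfer ellipse a_t = (r₁ + r₂)/2 = 5.244×10⁵ m.
At r₁: circular v_c1 = √(μ/r₁) = 197.0 m/s; transfer-periapsis v_p = √[μ(2/r₁ − 1/a_t)] = 235.4 m/s.
Δv₁ = v_p − v_c1 = 38.41 m/s.

Δv ≈ 38.41 m/s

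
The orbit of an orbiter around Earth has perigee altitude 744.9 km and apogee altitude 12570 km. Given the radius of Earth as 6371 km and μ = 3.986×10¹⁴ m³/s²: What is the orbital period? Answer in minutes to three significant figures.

r_p = 6371 + 744.9 = 7115.9 km = 7.1159×10⁶ m.
r_a = 6371 + 12570 = 18941 km = 1.8941×10⁷ m.
Semi-major axis a = (r_p + r_a)/2 = (7115.9 + 18941)/2 = 13028 km = 1.303×10⁷ m.
By Kepler's third law T = 2π√(a³/μ) = 2π × 2.355×10³ = 1.480×10⁴ s.
= 246.7 minutes.

T ≈ 247 minutes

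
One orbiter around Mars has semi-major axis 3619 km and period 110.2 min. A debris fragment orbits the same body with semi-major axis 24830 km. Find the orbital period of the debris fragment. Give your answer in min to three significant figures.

Kepler's third law: T² ∝ a³, so T₂ = T₁ (a₂/a₁)^(3/2).
a₂/a₁ = 6.861, (a₂/a₁)^(3/2) = 17.97.
T₂ = 110.2 × 17.97 = 1980 min.

T₂ ≈ 1980 min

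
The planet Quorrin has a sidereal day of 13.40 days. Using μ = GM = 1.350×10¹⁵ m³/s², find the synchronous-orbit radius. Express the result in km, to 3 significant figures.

r_sync ≈ 3.58×10⁵ km

T = 13.40 days = 1.158×10⁶ s.
A synchronous orbit has period T, so by Kepler's third law a = (μT²/4π²)^(1/3).
μT²/4π² = 1.350×10¹⁵ × (1.158×10⁶)² / 39.48 = 4.584×10²⁵ m³.
a = 3.579×10⁸ m = 3.5788×10⁵ km.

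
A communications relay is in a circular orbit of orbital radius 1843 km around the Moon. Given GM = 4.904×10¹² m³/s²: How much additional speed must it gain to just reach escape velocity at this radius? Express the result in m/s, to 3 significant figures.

Δv ≈ 676 m/s

r = 1843 km = 1.843×10⁶ m.
Circular speed v_c = √(μ/r) = 1631 m/s.
Escape speed v_esc = √(2μ/r) = √2 × v_c = 2307 m/s.
Δv = v_esc − v_c = 675.7 m/s.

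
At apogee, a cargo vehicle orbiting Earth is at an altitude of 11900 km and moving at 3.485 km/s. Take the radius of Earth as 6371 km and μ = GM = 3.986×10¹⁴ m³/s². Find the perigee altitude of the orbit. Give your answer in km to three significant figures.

r_a = 6371 + 11900 = 18271 km = 1.827×10⁷ m.
Specific energy ε = v²/2 − μ/r = -1.574×10⁷ J/kg, so a = −μ/(2ε) = 1.266×10⁷ m.
The apsides satisfy r_p + r_a = 2a, so the perigee radius is 2a − r_a = 7.048×10⁶ m = 7047.6 km.
Perigee altitude = 7047.6 − 6371 = 676.58 km.

perigee altitude ≈ 677 km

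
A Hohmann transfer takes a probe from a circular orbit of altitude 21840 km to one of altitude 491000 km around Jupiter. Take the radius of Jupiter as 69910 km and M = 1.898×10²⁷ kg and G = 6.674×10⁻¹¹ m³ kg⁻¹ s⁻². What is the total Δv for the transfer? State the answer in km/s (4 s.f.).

Δv_total ≈ 18.62 km/s

μ = GM = 6.674×10⁻¹¹ × 1.898×10²⁷ = 1.267×10¹⁷ m³/s².
r₁ = 69910 + 21840 = 91750 km = 9.1750×10⁷ m.
r₂ = 69910 + 491000 = 560910 km = 5.6091×10⁸ m.
Transfer ellipse a_t = (r₁ + r₂)/2 = 3.263×10⁸ m.
At r₁: circular v_c1 = √(μ/r₁) = 37160 m/s; transfer-perijove v_p = √[μ(2/r₁ − 1/a_t)] = 48710 m/s.
Δv₁ = v_p − v_c1 = 11560 m/s.
At r₂: circular v_c2 = √(μ/r₂) = 15030 m/s; transfer-apojove v_a = √[μ(2/r₂ − 1/a_t)] = 7968 m/s.
Δv₂ = v_c2 − v_a = 7059 m/s.
Total Δv = Δv₁ + Δv₂ = 18620 m/s = 18.62 km/s.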